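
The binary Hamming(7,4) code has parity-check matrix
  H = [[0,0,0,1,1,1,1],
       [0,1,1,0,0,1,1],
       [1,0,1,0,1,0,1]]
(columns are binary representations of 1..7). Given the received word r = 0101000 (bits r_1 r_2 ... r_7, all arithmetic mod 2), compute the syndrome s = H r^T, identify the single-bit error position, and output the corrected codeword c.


s = (1, 1, 0)^T, error position = 6, corrected codeword c = 0101010

Compute s = H r^T mod 2 one row at a time:
  s_1 = 1 + 0 + 0 + 0 = 1 ≡ 1 (mod 2).
  s_2 = 1 + 0 + 0 + 0 = 1 ≡ 1 (mod 2).
  s_3 = 0 + 0 + 0 + 0 = 0 ≡ 0 (mod 2).
s = (1, 1, 0)^T — this equals column 6 of H (binary 110), so error is at position 6.
Correct: flip bit 6 of r = 0101000 to get c = 0101010.


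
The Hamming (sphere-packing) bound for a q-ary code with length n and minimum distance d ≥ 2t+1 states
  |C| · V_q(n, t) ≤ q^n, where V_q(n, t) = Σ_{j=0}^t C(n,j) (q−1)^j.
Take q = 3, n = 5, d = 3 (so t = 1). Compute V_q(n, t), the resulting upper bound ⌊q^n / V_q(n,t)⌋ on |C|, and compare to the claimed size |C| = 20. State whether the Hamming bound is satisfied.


V_q(n, t) = 11, q^n = 243, Hamming bound = 22, |C| = 20 ≤ bound (satisfied).

Step 1: Compute V_q(n, t) = Σ_{j=0}^1 C(n, j) (q−1)^j.
  j = 0: C(5,0)·(2)^0 = 1·1 = 1.
  j = 1: C(5,1)·(2)^1 = 5·2 = 10.
  V_q(n, t) = 1 + 10 = 11.
Step 2: q^n = 3^5 = 243.
Step 3: Hamming bound ⌊q^n / V_q(n,t)⌋ = ⌊243/11⌋ = 22.
Step 4: Compare |C| = 20 to 22: satisfied.
The claimed |C| lies below the Hamming bound.


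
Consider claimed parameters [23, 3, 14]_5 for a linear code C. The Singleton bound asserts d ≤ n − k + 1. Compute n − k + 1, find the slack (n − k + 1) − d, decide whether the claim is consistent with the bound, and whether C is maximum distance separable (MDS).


Singleton RHS = n − k + 1 = 21, slack = 7, bound satisfied, not MDS.

Singleton bound: d ≤ n − k + 1.
Here n = 23, k = 3, so n − k + 1 = 21.
Given d = 14, check d ≤ 21: YES.
Slack = (n − k + 1) − d = 7.
The code is NOT MDS (slack = 7 > 0).
Description: the claimed parameters are [23, 3, 14]_5; such a code would be non-MDS.


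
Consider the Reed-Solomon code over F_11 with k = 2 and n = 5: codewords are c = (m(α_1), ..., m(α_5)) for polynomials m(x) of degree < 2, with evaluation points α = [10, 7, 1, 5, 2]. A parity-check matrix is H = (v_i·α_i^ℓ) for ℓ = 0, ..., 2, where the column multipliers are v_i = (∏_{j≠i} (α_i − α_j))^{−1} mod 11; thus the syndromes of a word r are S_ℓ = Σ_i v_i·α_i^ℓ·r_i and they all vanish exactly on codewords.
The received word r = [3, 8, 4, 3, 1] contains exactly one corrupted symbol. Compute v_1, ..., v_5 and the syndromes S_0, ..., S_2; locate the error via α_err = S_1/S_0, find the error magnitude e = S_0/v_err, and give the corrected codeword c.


S = (2, 9, 2), error at position 1, error magnitude e = 4, c = [10, 8, 4, 3, 1].

Step 1: column multipliers v_i = (∏_{j≠i}(α_i − α_j))^{−1} mod 11.
  i = 1 (α = 10): (10−7)(10−1)(10−5)(10−2) = 3·9·5·8 = 1080 ≡ 2, so v_1 = 2^{−1} = 6 (mod 11).
  i = 2 (α = 7): (7−10)(7−1)(7−5)(7−2) = (−3)·6·2·5 = −180 ≡ 7, so v_2 = 7^{−1} = 8 (mod 11).
  i = 3 (α = 1): (1−10)(1−7)(1−5)(1−2) = (−9)·(−6)·(−4)·(−1) = 216 ≡ 7, so v_3 = 7^{−1} = 8 (mod 11).
  i = 4 (α = 5): (5−10)(5−7)(5−1)(5−2) = (−5)·(−2)·4·3 = 120 ≡ 10, so v_4 = 10^{−1} = 10 (mod 11).
  i = 5 (α = 2): (2−10)(2−7)(2−1)(2−5) = (−8)·(−5)·1·(−3) = −120 ≡ 1, so v_5 = 1^{−1} = 1 (mod 11).
  v = [6, 8, 8, 10, 1].
Step 2: syndromes of r = [3, 8, 4, 3, 1] (all sums mod 11).
  S_0 = Σ v_i r_i = 6·3 + 8·8 + 8·4 + 10·3 + 1·1 = 145 ≡ 2.
  S_1 = Σ v_i α_i r_i = 6·10·3 + 8·7·8 + 8·1·4 + 10·5·3 + 1·2·1 = 812 ≡ 9.
  α_i^2 mod 11 = [1, 5, 1, 3, 4].
  S_2 = Σ v_i α_i^2 r_i = 6·1·3 + 8·5·8 + 8·1·4 + 10·3·3 + 1·4·1 = 464 ≡ 2.
  S = (2, 9, 2) ≠ 0, so r is not a codeword (an error is present).
Step 3: locate the error. For a single error e at position i, S_ℓ = v_i·e·α_i^ℓ, so α_err = S_1/S_0.
  S_0^{−1} = 2^{−1} = 6 (mod 11), so α_err = 9·6 = 54 ≡ 10 = α_1. Error position i = 1.
  Consistency check: S_2/S_1 = 2·5 = 10 ≡ 10 = α_err ✓ (single-error assumption holds).
Step 4: error magnitude e = S_0/v_1 = S_0·∏_{j≠1}(α_1 − α_j) = 2·2 = 4 ≡ 4 (mod 11).
Step 5: correct position 1: c_1 = r_1 − e = 3 − 4 ≡ 10 (mod 11). Hence c = [10, 8, 4, 3, 1].
  Check: interpolating c through the α_i gives m(x) = 7 + 8·x (degree < 2) with m(α_i) = c_i for every i, so c is indeed a codeword.


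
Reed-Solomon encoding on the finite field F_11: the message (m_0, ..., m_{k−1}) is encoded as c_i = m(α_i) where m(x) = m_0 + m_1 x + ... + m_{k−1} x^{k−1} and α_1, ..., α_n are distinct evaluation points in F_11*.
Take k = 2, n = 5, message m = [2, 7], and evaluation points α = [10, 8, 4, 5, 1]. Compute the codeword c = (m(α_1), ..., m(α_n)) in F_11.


c = [6, 3, 8, 4, 9]

Message polynomial: m(x) = 2 + 7·x (mod 11).
For each evaluation point α_i, compute m(α_i) mod 11:
  α_1 = 10: Horner steps 7 → 6, so m(10) = 6.
  α_2 = 8: Horner steps 7 → 3, so m(8) = 3.
  α_3 = 4: Horner steps 7 → 8, so m(4) = 8.
  α_4 = 5: Horner steps 7 → 4, so m(5) = 4.
  α_5 = 1: Horner steps 7 → 9, so m(1) = 9.
Codeword c = [6, 3, 8, 4, 9] ∈ F_11^5.


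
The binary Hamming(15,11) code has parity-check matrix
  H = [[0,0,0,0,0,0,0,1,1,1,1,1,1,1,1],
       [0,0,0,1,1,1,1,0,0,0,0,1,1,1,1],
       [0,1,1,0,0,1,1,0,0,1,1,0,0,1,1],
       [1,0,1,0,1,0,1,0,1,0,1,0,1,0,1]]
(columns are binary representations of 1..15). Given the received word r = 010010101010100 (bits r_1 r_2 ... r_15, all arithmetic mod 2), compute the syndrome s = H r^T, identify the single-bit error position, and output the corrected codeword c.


s = (1, 1, 1, 1)^T, error position = 15, corrected codeword c = 010010101010101

Compute s = H r^T mod 2 one row at a time:
  s_1 = 0 + 1 + 0 + 1 + 0 + 1 + 0 + 0 = 3 ≡ 1 (mod 2).
  s_2 = 0 + 1 + 0 + 1 + 0 + 1 + 0 + 0 = 3 ≡ 1 (mod 2).
  s_3 = 1 + 0 + 0 + 1 + 0 + 1 + 0 + 0 = 3 ≡ 1 (mod 2).
  s_4 = 0 + 0 + 1 + 1 + 1 + 1 + 1 + 0 = 5 ≡ 1 (mod 2).
s = (1, 1, 1, 1)^T — this equals column 15 of H (binary 1111), so error is at position 15.
Correct: flip bit 15 of r = 010010101010100 to get c = 010010101010101.


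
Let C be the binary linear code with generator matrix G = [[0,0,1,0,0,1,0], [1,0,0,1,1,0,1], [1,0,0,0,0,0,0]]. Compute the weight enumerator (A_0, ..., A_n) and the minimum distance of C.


Weight distribution: A_0 = 1, A_1 = 1, A_2 = 1, A_3 = 2, A_4 = 1, A_5 = 1, A_6 = 1. Minimum distance d = 1.

Enumerate all 2^3 = 8 messages m ∈ F_2^3.
For each, compute codeword c = mG in F_2^7, then tally its weight.
  m = 000 → c = 0000000, weight = 0.
  m = 100 → c = 0010010, weight = 2.
  m = 010 → c = 1001101, weight = 4.
  m = 110 → c = 1011111, weight = 6.
  m = 001 → c = 1000000, weight = 1.
  m = 101 → c = 1010010, weight = 3.
  m = 011 → c = 0001101, weight = 3.
  m = 111 → c = 0011111, weight = 5.
Tally weights:
  weight 0: 1 codewords.
  weight 1: 1 codewords.
  weight 2: 1 codewords.
  weight 3: 2 codewords.
  weight 4: 1 codewords.
  weight 5: 1 codewords.
  weight 6: 1 codewords.
Minimum distance d = smallest w > 0 with A_w > 0 = 1.
Sanity: Σ A_w = 8 = 2^3 = 8 ✓.


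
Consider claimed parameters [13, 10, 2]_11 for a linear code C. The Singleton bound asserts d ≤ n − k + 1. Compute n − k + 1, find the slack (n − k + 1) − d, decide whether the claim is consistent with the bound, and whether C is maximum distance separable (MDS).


Singleton RHS = n − k + 1 = 4, slack = 2, bound satisfied, not MDS.

Singleton bound: d ≤ n − k + 1.
Here n = 13, k = 10, so n − k + 1 = 4.
Given d = 2, check d ≤ 4: YES.
Slack = (n − k + 1) − d = 2.
The code is NOT MDS (slack = 2 > 0).
Description: the claimed parameters are [13, 10, 2]_11; such a code would be non-MDS.


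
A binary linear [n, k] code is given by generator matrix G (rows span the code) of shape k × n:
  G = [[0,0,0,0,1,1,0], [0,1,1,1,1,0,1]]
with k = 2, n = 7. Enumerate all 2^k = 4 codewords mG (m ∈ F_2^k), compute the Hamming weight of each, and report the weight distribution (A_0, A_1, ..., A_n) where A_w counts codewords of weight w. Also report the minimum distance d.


Weight distribution: A_0 = 1, A_2 = 1, A_5 = 2. Minimum distance d = 2.

Enumerate all 2^2 = 4 messages m ∈ F_2^2.
For each, compute codeword c = mG in F_2^7, then tally its weight.
  m = 00 → c = 0000000, weight = 0.
  m = 10 → c = 0000110, weight = 2.
  m = 01 → c = 0111101, weight = 5.
  m = 11 → c = 0111011, weight = 5.
Tally weights:
  weight 0: 1 codewords.
  weight 2: 1 codewords.
  weight 5: 2 codewords.
Minimum distance d = smallest w > 0 with A_w > 0 = 2.
Sanity: Σ A_w = 4 = 2^2 = 4 ✓.


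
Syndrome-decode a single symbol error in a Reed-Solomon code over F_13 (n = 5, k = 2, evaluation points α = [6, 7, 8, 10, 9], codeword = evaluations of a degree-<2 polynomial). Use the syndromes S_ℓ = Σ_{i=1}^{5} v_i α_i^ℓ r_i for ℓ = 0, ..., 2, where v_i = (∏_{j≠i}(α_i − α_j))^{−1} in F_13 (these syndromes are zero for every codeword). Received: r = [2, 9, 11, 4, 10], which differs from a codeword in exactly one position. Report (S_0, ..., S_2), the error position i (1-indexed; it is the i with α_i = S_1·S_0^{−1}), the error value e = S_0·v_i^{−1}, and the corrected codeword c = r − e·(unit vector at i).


S = (2, 3, 11), error at position 3, error magnitude e = 8, c = [2, 9, 3, 4, 10].

Step 1: column multipliers v_i = (∏_{j≠i}(α_i − α_j))^{−1} mod 13.
  i = 1 (α = 6): (6−7)(6−8)(6−10)(6−9) = (−1)·(−2)·(−4)·(−3) = 24 ≡ 11, so v_1 = 11^{−1} = 6 (mod 13).
  i = 2 (α = 7): (7−6)(7−8)(7−10)(7−9) = 1·(−1)·(−3)·(−2) = −6 ≡ 7, so v_2 = 7^{−1} = 2 (mod 13).
  i = 3 (α = 8): (8−6)(8−7)(8−10)(8−9) = 2·1·(−2)·(−1) = 4 ≡ 4, so v_3 = 4^{−1} = 10 (mod 13).
  i = 4 (α = 10): (10−6)(10−7)(10−8)(10−9) = 4·3·2·1 = 24 ≡ 11, so v_4 = 11^{−1} = 6 (mod 13).
  i = 5 (α = 9): (9−6)(9−7)(9−8)(9−10) = 3·2·1·(−1) = −6 ≡ 7, so v_5 = 7^{−1} = 2 (mod 13).
  v = [6, 2, 10, 6, 2].
Step 2: syndromes of r = [2, 9, 11, 4, 10] (all sums mod 13).
  S_0 = Σ v_i r_i = 6·2 + 2·9 + 10·11 + 6·4 + 2·10 = 184 ≡ 2.
  S_1 = Σ v_i α_i r_i = 6·6·2 + 2·7·9 + 10·8·11 + 6·10·4 + 2·9·10 = 1498 ≡ 3.
  α_i^2 mod 13 = [10, 10, 12, 9, 3].
  S_2 = Σ v_i α_i^2 r_i = 6·10·2 + 2·10·9 + 10·12·11 + 6·9·4 + 2·3·10 = 1896 ≡ 11.
  S = (2, 3, 11) ≠ 0, so r is not a codeword (an error is present).
Step 3: locate the error. For a single error e at position i, S_ℓ = v_i·e·α_i^ℓ, so α_err = S_1/S_0.
  S_0^{−1} = 2^{−1} = 7 (mod 13), so α_err = 3·7 = 21 ≡ 8 = α_3. Error position i = 3.
  Consistency check: S_2/S_1 = 11·9 = 99 ≡ 8 = α_err ✓ (single-error assumption holds).
Step 4: error magnitude e = S_0/v_3 = S_0·∏_{j≠3}(α_3 − α_j) = 2·4 = 8 ≡ 8 (mod 13).
Step 5: correct position 3: c_3 = r_3 − e = 11 − 8 ≡ 3 (mod 13). Hence c = [2, 9, 3, 4, 10].
  Check: interpolating c through the α_i gives m(x) = 12 + 7·x (degree < 2) with m(α_i) = c_i for every i, so c is indeed a codeword.


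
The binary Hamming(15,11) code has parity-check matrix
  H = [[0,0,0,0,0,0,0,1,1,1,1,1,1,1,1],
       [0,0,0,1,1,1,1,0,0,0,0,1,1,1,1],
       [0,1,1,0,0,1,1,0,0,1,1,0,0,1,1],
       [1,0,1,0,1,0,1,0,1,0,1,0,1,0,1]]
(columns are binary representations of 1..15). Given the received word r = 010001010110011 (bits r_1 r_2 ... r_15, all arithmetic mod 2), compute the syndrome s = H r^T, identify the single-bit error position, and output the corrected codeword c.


s = (1, 1, 0, 0)^T, error position = 12, corrected codeword c = 010001010111011

Compute s = H r^T mod 2 one row at a time:
  s_1 = 1 + 0 + 1 + 1 + 0 + 0 + 1 + 1 = 5 ≡ 1 (mod 2).
  s_2 = 0 + 0 + 1 + 0 + 0 + 0 + 1 + 1 = 3 ≡ 1 (mod 2).
  s_3 = 1 + 0 + 1 + 0 + 1 + 1 + 1 + 1 = 6 ≡ 0 (mod 2).
  s_4 = 0 + 0 + 0 + 0 + 0 + 1 + 0 + 1 = 2 ≡ 0 (mod 2).
s = (1, 1, 0, 0)^T — this equals column 12 of H (binary 1100), so error is at position 12.
Correct: flip bit 12 of r = 010001010110011 to get c = 010001010111011.


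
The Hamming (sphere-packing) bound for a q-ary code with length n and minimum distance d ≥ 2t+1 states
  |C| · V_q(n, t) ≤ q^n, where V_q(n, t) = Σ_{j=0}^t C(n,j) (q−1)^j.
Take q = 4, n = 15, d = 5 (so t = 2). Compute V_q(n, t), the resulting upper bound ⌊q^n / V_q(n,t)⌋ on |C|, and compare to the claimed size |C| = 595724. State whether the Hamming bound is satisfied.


V_q(n, t) = 991, q^n = 1073741824, Hamming bound = 1083493, |C| = 595724 ≤ bound (satisfied).

Step 1: Compute V_q(n, t) = Σ_{j=0}^2 C(n, j) (q−1)^j.
  j = 0: C(15,0)·(3)^0 = 1·1 = 1.
  j = 1: C(15,1)·(3)^1 = 15·3 = 45.
  j = 2: C(15,2)·(3)^2 = 105·9 = 945.
  V_q(n, t) = 1 + 45 + 945 = 991.
Step 2: q^n = 4^15 = 1073741824.
Step 3: Hamming bound ⌊q^n / V_q(n,t)⌋ = ⌊1073741824/991⌋ = 1083493.
Step 4: Compare |C| = 595724 to 1083493: satisfied.
The claimed |C| lies below the Hamming bound.


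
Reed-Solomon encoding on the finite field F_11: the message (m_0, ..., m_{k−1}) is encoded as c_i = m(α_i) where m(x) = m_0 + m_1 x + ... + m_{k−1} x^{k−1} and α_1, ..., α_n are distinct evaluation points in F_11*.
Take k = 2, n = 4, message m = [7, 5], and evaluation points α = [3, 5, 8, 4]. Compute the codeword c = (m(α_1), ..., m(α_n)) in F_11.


c = [0, 10, 3, 5]

Message polynomial: m(x) = 7 + 5·x (mod 11).
For each evaluation point α_i, compute m(α_i) mod 11:
  α_1 = 3: Horner steps 5 → 0, so m(3) = 0.
  α_2 = 5: Horner steps 5 → 10, so m(5) = 10.
  α_3 = 8: Horner steps 5 → 3, so m(8) = 3.
  α_4 = 4: Horner steps 5 → 5, so m(4) = 5.
Codeword c = [0, 10, 3, 5] ∈ F_11^4.


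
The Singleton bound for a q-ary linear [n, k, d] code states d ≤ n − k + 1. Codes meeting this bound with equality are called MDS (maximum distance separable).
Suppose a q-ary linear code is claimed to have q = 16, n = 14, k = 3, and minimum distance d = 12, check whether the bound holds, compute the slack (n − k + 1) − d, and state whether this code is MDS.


Singleton RHS = n − k + 1 = 12, slack = 0, bound satisfied, MDS.

Singleton bound: d ≤ n − k + 1.
Here n = 14, k = 3, so n − k + 1 = 12.
Given d = 12, check d ≤ 12: YES.
Slack = (n − k + 1) − d = 0.
The code is MDS (slack = 0).
Description: the claimed parameters are [14, 3, 12]_16; such a code would be MDS (meets Singleton bound).


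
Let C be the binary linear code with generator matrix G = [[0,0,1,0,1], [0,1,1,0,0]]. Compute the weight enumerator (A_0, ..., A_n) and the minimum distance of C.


Weight distribution: A_0 = 1, A_2 = 3. Minimum distance d = 2.

Enumerate all 2^2 = 4 messages m ∈ F_2^2.
For each, compute codeword c = mG in F_2^5, then tally its weight.
  m = 00 → c = 00000, weight = 0.
  m = 10 → c = 00101, weight = 2.
  m = 01 → c = 01100, weight = 2.
  m = 11 → c = 01001, weight = 2.
Tally weights:
  weight 0: 1 codewords.
  weight 2: 3 codewords.
Minimum distance d = smallest w > 0 with A_w > 0 = 2.
Sanity: Σ A_w = 4 = 2^2 = 4 ✓.


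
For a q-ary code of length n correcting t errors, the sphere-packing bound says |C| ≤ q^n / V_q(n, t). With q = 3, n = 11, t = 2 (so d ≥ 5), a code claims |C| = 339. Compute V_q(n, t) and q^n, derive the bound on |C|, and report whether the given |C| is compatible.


V_q(n, t) = 243, q^n = 177147, Hamming bound = 729, |C| = 339 ≤ bound (satisfied).

Step 1: Compute V_q(n, t) = Σ_{j=0}^2 C(n, j) (q−1)^j.
  j = 0: C(11,0)·(2)^0 = 1·1 = 1.
  j = 1: C(11,1)·(2)^1 = 11·2 = 22.
  j = 2: C(11,2)·(2)^2 = 55·4 = 220.
  V_q(n, t) = 1 + 22 + 220 = 243.
Step 2: q^n = 3^11 = 177147.
Step 3: Hamming bound ⌊q^n / V_q(n,t)⌋ = ⌊177147/243⌋ = 729.
Step 4: Compare |C| = 339 to 729: satisfied.
The claimed |C| lies below the Hamming bound.


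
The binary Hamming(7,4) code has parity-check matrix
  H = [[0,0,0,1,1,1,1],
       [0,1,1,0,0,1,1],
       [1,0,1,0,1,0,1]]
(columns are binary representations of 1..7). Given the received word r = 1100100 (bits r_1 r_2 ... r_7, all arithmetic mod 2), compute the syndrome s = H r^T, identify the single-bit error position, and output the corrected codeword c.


s = (1, 1, 0)^T, error position = 6, corrected codeword c = 1100110

Compute s = H r^T mod 2 one row at a time:
  s_1 = 0 + 1 + 0 + 0 = 1 ≡ 1 (mod 2).
  s_2 = 1 + 0 + 0 + 0 = 1 ≡ 1 (mod 2).
  s_3 = 1 + 0 + 1 + 0 = 2 ≡ 0 (mod 2).
s = (1, 1, 0)^T — this equals column 6 of H (binary 110), so error is at position 6.
Correct: flip bit 6 of r = 1100100 to get c = 1100110.


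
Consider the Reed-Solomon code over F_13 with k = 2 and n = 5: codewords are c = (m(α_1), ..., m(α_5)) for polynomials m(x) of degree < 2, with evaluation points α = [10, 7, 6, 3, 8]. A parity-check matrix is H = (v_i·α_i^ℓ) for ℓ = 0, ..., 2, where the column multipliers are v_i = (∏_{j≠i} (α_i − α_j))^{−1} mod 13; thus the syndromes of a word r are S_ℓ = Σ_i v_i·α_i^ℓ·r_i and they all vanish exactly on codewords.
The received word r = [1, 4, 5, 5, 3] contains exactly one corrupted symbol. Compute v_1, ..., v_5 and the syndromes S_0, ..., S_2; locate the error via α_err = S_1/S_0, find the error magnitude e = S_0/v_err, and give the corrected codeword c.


S = (9, 1, 3), error at position 4, error magnitude e = 10, c = [1, 4, 5, 8, 3].

Step 1: column multipliers v_i = (∏_{j≠i}(α_i − α_j))^{−1} mod 13.
  i = 1 (α = 10): (10−7)(10−6)(10−3)(10−8) = 3·4·7·2 = 168 ≡ 12, so v_1 = 12^{−1} = 12 (mod 13).
  i = 2 (α = 7): (7−10)(7−6)(7−3)(7−8) = (−3)·1·4·(−1) = 12 ≡ 12, so v_2 = 12^{−1} = 12 (mod 13).
  i = 3 (α = 6): (6−10)(6−7)(6−3)(6−8) = (−4)·(−1)·3·(−2) = −24 ≡ 2, so v_3 = 2^{−1} = 7 (mod 13).
  i = 4 (α = 3): (3−10)(3−7)(3−6)(3−8) = (−7)·(−4)·(−3)·(−5) = 420 ≡ 4, so v_4 = 4^{−1} = 10 (mod 13).
  i = 5 (α = 8): (8−10)(8−7)(8−6)(8−3) = (−2)·1·2·5 = −20 ≡ 6, so v_5 = 6^{−1} = 11 (mod 13).
  v = [12, 12, 7, 10, 11].
Step 2: syndromes of r = [1, 4, 5, 5, 3] (all sums mod 13).
  S_0 = Σ v_i r_i = 12·1 + 12·4 + 7·5 + 10·5 + 11·3 = 178 ≡ 9.
  S_1 = Σ v_i α_i r_i = 12·10·1 + 12·7·4 + 7·6·5 + 10·3·5 + 11·8·3 = 1080 ≡ 1.
  α_i^2 mod 13 = [9, 10, 10, 9, 12].
  S_2 = Σ v_i α_i^2 r_i = 12·9·1 + 12·10·4 + 7·10·5 + 10·9·5 + 11·12·3 = 1784 ≡ 3.
  S = (9, 1, 3) ≠ 0, so r is not a codeword (an error is present).
Step 3: locate the error. For a single error e at position i, S_ℓ = v_i·e·α_i^ℓ, so α_err = S_1/S_0.
  S_0^{−1} = 9^{−1} = 3 (mod 13), so α_err = 1·3 = 3 ≡ 3 = α_4. Error position i = 4.
  Consistency check: S_2/S_1 = 3·1 = 3 ≡ 3 = α_err ✓ (single-error assumption holds).
Step 4: error magnitude e = S_0/v_4 = S_0·∏_{j≠4}(α_4 − α_j) = 9·4 = 36 ≡ 10 (mod 13).
Step 5: correct position 4: c_4 = r_4 − e = 5 − 10 ≡ 8 (mod 13). Hence c = [1, 4, 5, 8, 3].
  Check: interpolating c through the α_i gives m(x) = 11 + 12·x (degree < 2) with m(α_i) = c_i for every i, so c is indeed a codeword.


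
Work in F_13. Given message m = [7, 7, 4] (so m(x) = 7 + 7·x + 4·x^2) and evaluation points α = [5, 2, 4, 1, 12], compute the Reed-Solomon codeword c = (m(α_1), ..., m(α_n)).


c = [12, 11, 8, 5, 4]

Message polynomial: m(x) = 7 + 7·x + 4·x^2 (mod 13).
For each evaluation point α_i, compute m(α_i) mod 13:
  α_1 = 5: Horner steps 4 → 1 → 12, so m(5) = 12.
  α_2 = 2: Horner steps 4 → 2 → 11, so m(2) = 11.
  α_3 = 4: Horner steps 4 → 10 → 8, so m(4) = 8.
  α_4 = 1: Horner steps 4 → 11 → 5, so m(1) = 5.
  α_5 = 12: Horner steps 4 → 3 → 4, so m(12) = 4.
Codeword c = [12, 11, 8, 5, 4] ∈ F_13^5.


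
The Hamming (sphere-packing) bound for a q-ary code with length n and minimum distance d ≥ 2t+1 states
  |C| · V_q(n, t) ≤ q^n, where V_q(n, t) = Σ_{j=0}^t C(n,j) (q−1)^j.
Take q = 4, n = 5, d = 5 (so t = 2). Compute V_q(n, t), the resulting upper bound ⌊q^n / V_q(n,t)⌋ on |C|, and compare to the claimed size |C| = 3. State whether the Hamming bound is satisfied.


V_q(n, t) = 106, q^n = 1024, Hamming bound = 9, |C| = 3 ≤ bound (satisfied).

Step 1: Compute V_q(n, t) = Σ_{j=0}^2 C(n, j) (q−1)^j.
  j = 0: C(5,0)·(3)^0 = 1·1 = 1.
  j = 1: C(5,1)·(3)^1 = 5·3 = 15.
  j = 2: C(5,2)·(3)^2 = 10·9 = 90.
  V_q(n, t) = 1 + 15 + 90 = 106.
Step 2: q^n = 4^5 = 1024.
Step 3: Hamming bound ⌊q^n / V_q(n,t)⌋ = ⌊1024/106⌋ = 9.
Step 4: Compare |C| = 3 to 9: satisfied.
The claimed |C| lies below the Hamming bound.


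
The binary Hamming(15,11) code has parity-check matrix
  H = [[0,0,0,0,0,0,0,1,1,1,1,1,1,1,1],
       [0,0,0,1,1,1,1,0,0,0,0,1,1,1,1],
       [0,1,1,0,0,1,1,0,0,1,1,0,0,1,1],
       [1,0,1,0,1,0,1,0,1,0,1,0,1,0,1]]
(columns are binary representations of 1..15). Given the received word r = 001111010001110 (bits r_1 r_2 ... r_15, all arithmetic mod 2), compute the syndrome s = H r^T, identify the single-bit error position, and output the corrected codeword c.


s = (0, 0, 1, 1)^T, error position = 3, corrected codeword c = 000111010001110

Compute s = H r^T mod 2 one row at a time:
  s_1 = 1 + 0 + 0 + 0 + 1 + 1 + 1 + 0 = 4 ≡ 0 (mod 2).
  s_2 = 1 + 1 + 1 + 0 + 1 + 1 + 1 + 0 = 6 ≡ 0 (mod 2).
  s_3 = 0 + 1 + 1 + 0 + 0 + 0 + 1 + 0 = 3 ≡ 1 (mod 2).
  s_4 = 0 + 1 + 1 + 0 + 0 + 0 + 1 + 0 = 3 ≡ 1 (mod 2).
s = (0, 0, 1, 1)^T — this equals column 3 of H (binary 0011), so error is at position 3.
Correct: flip bit 3 of r = 001111010001110 to get c = 000111010001110.


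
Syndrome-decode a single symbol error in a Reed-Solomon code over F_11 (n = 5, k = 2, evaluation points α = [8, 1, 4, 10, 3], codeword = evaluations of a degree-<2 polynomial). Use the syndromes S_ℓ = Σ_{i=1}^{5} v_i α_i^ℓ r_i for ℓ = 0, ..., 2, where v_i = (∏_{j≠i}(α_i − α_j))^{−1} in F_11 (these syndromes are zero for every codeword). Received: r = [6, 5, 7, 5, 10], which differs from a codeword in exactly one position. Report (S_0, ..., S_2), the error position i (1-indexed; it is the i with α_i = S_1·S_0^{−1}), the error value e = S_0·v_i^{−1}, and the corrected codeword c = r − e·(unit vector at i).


S = (2, 9, 2), error at position 4, error magnitude e = 5, c = [6, 5, 7, 0, 10].

Step 1: column multipliers v_i = (∏_{j≠i}(α_i − α_j))^{−1} mod 11.
  i = 1 (α = 8): (8−1)(8−4)(8−10)(8−3) = 7·4·(−2)·5 = −280 ≡ 6, so v_1 = 6^{−1} = 2 (mod 11).
  i = 2 (α = 1): (1−8)(1−4)(1−10)(1−3) = (−7)·(−3)·(−9)·(−2) = 378 ≡ 4, so v_2 = 4^{−1} = 3 (mod 11).
  i = 3 (α = 4): (4−8)(4−1)(4−10)(4−3) = (−4)·3·(−6)·1 = 72 ≡ 6, so v_3 = 6^{−1} = 2 (mod 11).
  i = 4 (α = 10): (10−8)(10−1)(10−4)(10−3) = 2·9·6·7 = 756 ≡ 8, so v_4 = 8^{−1} = 7 (mod 11).
  i = 5 (α = 3): (3−8)(3−1)(3−4)(3−10) = (−5)·2·(−1)·(−7) = −70 ≡ 7, so v_5 = 7^{−1} = 8 (mod 11).
  v = [2, 3, 2, 7, 8].
Step 2: syndromes of r = [6, 5, 7, 5, 10] (all sums mod 11).
  S_0 = Σ v_i r_i = 2·6 + 3·5 + 2·7 + 7·5 + 8·10 = 156 ≡ 2.
  S_1 = Σ v_i α_i r_i = 2·8·6 + 3·1·5 + 2·4·7 + 7·10·5 + 8·3·10 = 757 ≡ 9.
  α_i^2 mod 11 = [9, 1, 5, 1, 9].
  S_2 = Σ v_i α_i^2 r_i = 2·9·6 + 3·1·5 + 2·5·7 + 7·1·5 + 8·9·10 = 948 ≡ 2.
  S = (2, 9, 2) ≠ 0, so r is not a codeword (an error is present).
Step 3: locate the error. For a single error e at position i, S_ℓ = v_i·e·α_i^ℓ, so α_err = S_1/S_0.
  S_0^{−1} = 2^{−1} = 6 (mod 11), so α_err = 9·6 = 54 ≡ 10 = α_4. Error position i = 4.
  Consistency check: S_2/S_1 = 2·5 = 10 ≡ 10 = α_err ✓ (single-error assumption holds).
Step 4: error magnitude e = S_0/v_4 = S_0·∏_{j≠4}(α_4 − α_j) = 2·8 = 16 ≡ 5 (mod 11).
Step 5: correct position 4: c_4 = r_4 − e = 5 − 5 ≡ 0 (mod 11). Hence c = [6, 5, 7, 0, 10].
  Check: interpolating c through the α_i gives m(x) = 8 + 8·x (degree < 2) with m(α_i) = c_i for every i, so c is indeed a codeword.


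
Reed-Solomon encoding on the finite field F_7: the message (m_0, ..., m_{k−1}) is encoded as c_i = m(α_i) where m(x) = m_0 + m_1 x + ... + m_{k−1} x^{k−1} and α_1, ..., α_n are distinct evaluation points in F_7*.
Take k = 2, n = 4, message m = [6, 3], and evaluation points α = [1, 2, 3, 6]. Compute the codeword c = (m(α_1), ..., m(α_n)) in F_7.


c = [2, 5, 1, 3]

Message polynomial: m(x) = 6 + 3·x (mod 7).
For each evaluation point α_i, compute m(α_i) mod 7:
  α_1 = 1: Horner steps 3 → 2, so m(1) = 2.
  α_2 = 2: Horner steps 3 → 5, so m(2) = 5.
  α_3 = 3: Horner steps 3 → 1, so m(3) = 1.
  α_4 = 6: Horner steps 3 → 3, so m(6) = 3.
Codeword c = [2, 5, 1, 3] ∈ F_7^4.


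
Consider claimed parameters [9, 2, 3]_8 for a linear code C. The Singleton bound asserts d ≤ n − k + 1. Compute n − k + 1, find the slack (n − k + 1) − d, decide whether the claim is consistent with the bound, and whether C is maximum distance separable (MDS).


Singleton RHS = n − k + 1 = 8, slack = 5, bound satisfied, not MDS.

Singleton bound: d ≤ n − k + 1.
Here n = 9, k = 2, so n − k + 1 = 8.
Given d = 3, check d ≤ 8: YES.
Slack = (n − k + 1) − d = 5.
The code is NOT MDS (slack = 5 > 0).
Description: the claimed parameters are [9, 2, 3]_8; such a code would be non-MDS.


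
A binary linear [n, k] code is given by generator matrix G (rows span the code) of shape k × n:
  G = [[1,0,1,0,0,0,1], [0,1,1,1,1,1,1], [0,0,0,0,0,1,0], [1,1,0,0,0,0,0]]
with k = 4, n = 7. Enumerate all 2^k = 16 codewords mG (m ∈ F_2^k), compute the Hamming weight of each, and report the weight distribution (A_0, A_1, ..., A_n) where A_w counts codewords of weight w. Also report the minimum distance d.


Weight distribution: A_0 = 1, A_1 = 1, A_2 = 2, A_3 = 4, A_4 = 3, A_5 = 3, A_6 = 2. Minimum distance d = 1.

Enumerate all 2^4 = 16 messages m ∈ F_2^4.
For each, compute codeword c = mG in F_2^7, then tally its weight.
  m = 0000 → c = 0000000, weight = 0.
  m = 1000 → c = 1010001, weight = 3.
  m = 0100 → c = 0111111, weight = 6.
  m = 1100 → c = 1101110, weight = 5.
  m = 0010 → c = 0000010, weight = 1.
  m = 1010 → c = 1010011, weight = 4.
  m = 0110 → c = 0111101, weight = 5.
  m = 1110 → c = 1101100, weight = 4.
  m = 0001 → c = 1100000, weight = 2.
  m = 1001 → c = 0110001, weight = 3.
  m = 0101 → c = 1011111, weight = 6.
  m = 1101 → c = 0001110, weight = 3.
  m = 0011 → c = 1100010, weight = 3.
  m = 1011 → c = 0110011, weight = 4.
  m = 0111 → c = 1011101, weight = 5.
  m = 1111 → c = 0001100, weight = 2.
Tally weights:
  weight 0: 1 codewords.
  weight 1: 1 codewords.
  weight 2: 2 codewords.
  weight 3: 4 codewords.
  weight 4: 3 codewords.
  weight 5: 3 codewords.
  weight 6: 2 codewords.
Minimum distance d = smallest w > 0 with A_w > 0 = 1.
Sanity: Σ A_w = 16 = 2^4 = 16 ✓.


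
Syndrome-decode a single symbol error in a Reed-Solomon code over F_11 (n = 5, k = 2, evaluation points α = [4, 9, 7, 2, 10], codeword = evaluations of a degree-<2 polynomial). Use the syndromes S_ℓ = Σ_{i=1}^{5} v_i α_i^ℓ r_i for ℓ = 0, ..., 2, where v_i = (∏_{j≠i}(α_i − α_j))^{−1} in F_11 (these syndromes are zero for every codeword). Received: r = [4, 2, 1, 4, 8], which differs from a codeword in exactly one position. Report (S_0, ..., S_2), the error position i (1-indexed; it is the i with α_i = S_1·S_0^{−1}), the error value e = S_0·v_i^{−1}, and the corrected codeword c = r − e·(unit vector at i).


S = (3, 1, 4), error at position 1, error magnitude e = 10, c = [5, 2, 1, 4, 8].

Step 1: column multipliers v_i = (∏_{j≠i}(α_i − α_j))^{−1} mod 11.
  i = 1 (α = 4): (4−9)(4−7)(4−2)(4−10) = (−5)·(−3)·2·(−6) = −180 ≡ 7, so v_1 = 7^{−1} = 8 (mod 11).
  i = 2 (α = 9): (9−4)(9−7)(9−2)(9−10) = 5·2·7·(−1) = −70 ≡ 7, so v_2 = 7^{−1} = 8 (mod 11).
  i = 3 (α = 7): (7−4)(7−9)(7−2)(7−10) = 3·(−2)·5·(−3) = 90 ≡ 2, so v_3 = 2^{−1} = 6 (mod 11).
  i = 4 (α = 2): (2−4)(2−9)(2−7)(2−10) = (−2)·(−7)·(−5)·(−8) = 560 ≡ 10, so v_4 = 10^{−1} = 10 (mod 11).
  i = 5 (α = 10): (10−4)(10−9)(10−7)(10−2) = 6·1·3·8 = 144 ≡ 1, so v_5 = 1^{−1} = 1 (mod 11).
  v = [8, 8, 6, 10, 1].
Step 2: syndromes of r = [4, 2, 1, 4, 8] (all sums mod 11).
  S_0 = Σ v_i r_i = 8·4 + 8·2 + 6·1 + 10·4 + 1·8 = 102 ≡ 3.
  S_1 = Σ v_i α_i r_i = 8·4·4 + 8·9·2 + 6·7·1 + 10·2·4 + 1·10·8 = 474 ≡ 1.
  α_i^2 mod 11 = [5, 4, 5, 4, 1].
  S_2 = Σ v_i α_i^2 r_i = 8·5·4 + 8·4·2 + 6·5·1 + 10·4·4 + 1·1·8 = 422 ≡ 4.
  S = (3, 1, 4) ≠ 0, so r is not a codeword (an error is present).
Step 3: locate the error. For a single error e at position i, S_ℓ = v_i·e·α_i^ℓ, so α_err = S_1/S_0.
  S_0^{−1} = 3^{−1} = 4 (mod 11), so α_err = 1·4 = 4 ≡ 4 = α_1. Error position i = 1.
  Consistency check: S_2/S_1 = 4·1 = 4 ≡ 4 = α_err ✓ (single-error assumption holds).
Step 4: error magnitude e = S_0/v_1 = S_0·∏_{j≠1}(α_1 − α_j) = 3·7 = 21 ≡ 10 (mod 11).
Step 5: correct position 1: c_1 = r_1 − e = 4 − 10 ≡ 5 (mod 11). Hence c = [5, 2, 1, 4, 8].
  Check: interpolating c through the α_i gives m(x) = 3 + 6·x (degree < 2) with m(α_i) = c_i for every i, so c is indeed a codeword.


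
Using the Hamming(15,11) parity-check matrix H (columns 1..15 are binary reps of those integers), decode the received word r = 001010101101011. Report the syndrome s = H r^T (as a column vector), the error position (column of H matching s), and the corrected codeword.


s = (1, 1, 1, 1)^T, error position = 15, corrected codeword c = 001010101101010

Compute s = H r^T mod 2 one row at a time:
  s_1 = 0 + 1 + 1 + 0 + 1 + 0 + 1 + 1 = 5 ≡ 1 (mod 2).
  s_2 = 0 + 1 + 0 + 1 + 1 + 0 + 1 + 1 = 5 ≡ 1 (mod 2).
  s_3 = 0 + 1 + 0 + 1 + 1 + 0 + 1 + 1 = 5 ≡ 1 (mod 2).
  s_4 = 0 + 1 + 1 + 1 + 1 + 0 + 0 + 1 = 5 ≡ 1 (mod 2).
s = (1, 1, 1, 1)^T — this equals column 15 of H (binary 1111), so error is at position 15.
Correct: flip bit 15 of r = 001010101101011 to get c = 001010101101010.


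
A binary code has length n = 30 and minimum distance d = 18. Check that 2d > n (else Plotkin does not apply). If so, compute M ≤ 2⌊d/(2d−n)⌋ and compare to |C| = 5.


Plotkin bound M ≤ 6; given |C| = 5 ≤ bound (satisfied).

Check applicability: 2d = 36, n = 30.
2d − n = 6 > 0, so Plotkin applies.
Compute d/(2d−n) = 18/6 ≈ 3.0000.
⌊d/(2d−n)⌋ = 3.
Plotkin bound: M ≤ 2·3 = 6.
Given |C| = 5, check: satisfied.
This |C| is below the Plotkin bound.


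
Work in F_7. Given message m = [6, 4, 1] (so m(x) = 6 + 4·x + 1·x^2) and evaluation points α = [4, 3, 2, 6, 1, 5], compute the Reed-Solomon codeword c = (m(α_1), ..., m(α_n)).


c = [3, 6, 4, 3, 4, 2]

Message polynomial: m(x) = 6 + 4·x + 1·x^2 (mod 7).
For each evaluation point α_i, compute m(α_i) mod 7:
  α_1 = 4: Horner steps 1 → 1 → 3, so m(4) = 3.
  α_2 = 3: Horner steps 1 → 0 → 6, so m(3) = 6.
  α_3 = 2: Horner steps 1 → 6 → 4, so m(2) = 4.
  α_4 = 6: Horner steps 1 → 3 → 3, so m(6) = 3.
  α_5 = 1: Horner steps 1 → 5 → 4, so m(1) = 4.
  α_6 = 5: Horner steps 1 → 2 → 2, so m(5) = 2.
Codeword c = [3, 6, 4, 3, 4, 2] ∈ F_7^6.


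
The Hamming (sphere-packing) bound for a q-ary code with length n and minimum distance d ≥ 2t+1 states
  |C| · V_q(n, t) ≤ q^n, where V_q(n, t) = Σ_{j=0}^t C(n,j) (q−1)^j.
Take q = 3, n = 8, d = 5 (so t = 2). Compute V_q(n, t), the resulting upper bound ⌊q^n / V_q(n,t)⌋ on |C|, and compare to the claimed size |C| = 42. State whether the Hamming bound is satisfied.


V_q(n, t) = 129, q^n = 6561, Hamming bound = 50, |C| = 42 ≤ bound (satisfied).

Step 1: Compute V_q(n, t) = Σ_{j=0}^2 C(n, j) (q−1)^j.
  j = 0: C(8,0)·(2)^0 = 1·1 = 1.
  j = 1: C(8,1)·(2)^1 = 8·2 = 16.
  j = 2: C(8,2)·(2)^2 = 28·4 = 112.
  V_q(n, t) = 1 + 16 + 112 = 129.
Step 2: q^n = 3^8 = 6561.
Step 3: Hamming bound ⌊q^n / V_q(n,t)⌋ = ⌊6561/129⌋ = 50.
Step 4: Compare |C| = 42 to 50: satisfied.
The claimed |C| lies below the Hamming bound.


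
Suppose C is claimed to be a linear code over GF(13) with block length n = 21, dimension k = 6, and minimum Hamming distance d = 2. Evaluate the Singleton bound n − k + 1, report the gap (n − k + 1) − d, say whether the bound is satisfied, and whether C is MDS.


Singleton RHS = n − k + 1 = 16, slack = 14, bound satisfied, not MDS.

Singleton bound: d ≤ n − k + 1.
Here n = 21, k = 6, so n − k + 1 = 16.
Given d = 2, check d ≤ 16: YES.
Slack = (n − k + 1) − d = 14.
The code is NOT MDS (slack = 14 > 0).
Description: the claimed parameters are [21, 6, 2]_13; such a code would be non-MDS.


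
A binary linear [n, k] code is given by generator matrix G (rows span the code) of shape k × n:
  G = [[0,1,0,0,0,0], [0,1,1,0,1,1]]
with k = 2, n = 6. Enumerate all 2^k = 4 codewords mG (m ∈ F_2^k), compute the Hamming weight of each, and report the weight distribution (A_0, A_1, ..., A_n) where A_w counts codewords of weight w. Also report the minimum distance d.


Weight distribution: A_0 = 1, A_1 = 1, A_3 = 1, A_4 = 1. Minimum distance d = 1.

Enumerate all 2^2 = 4 messages m ∈ F_2^2.
For each, compute codeword c = mG in F_2^6, then tally its weight.
  m = 00 → c = 000000, weight = 0.
  m = 10 → c = 010000, weight = 1.
  m = 01 → c = 011011, weight = 4.
  m = 11 → c = 001011, weight = 3.
Tally weights:
  weight 0: 1 codewords.
  weight 1: 1 codewords.
  weight 3: 1 codewords.
  weight 4: 1 codewords.
Minimum distance d = smallest w > 0 with A_w > 0 = 1.
Sanity: Σ A_w = 4 = 2^2 = 4 ✓.


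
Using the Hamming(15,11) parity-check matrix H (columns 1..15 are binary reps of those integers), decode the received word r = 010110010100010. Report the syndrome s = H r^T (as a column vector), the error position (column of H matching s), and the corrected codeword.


s = (1, 1, 1, 1)^T, error position = 15, corrected codeword c = 010110010100011

Compute s = H r^T mod 2 one row at a time:
  s_1 = 1 + 0 + 1 + 0 + 0 + 0 + 1 + 0 = 3 ≡ 1 (mod 2).
  s_2 = 1 + 1 + 0 + 0 + 0 + 0 + 1 + 0 = 3 ≡ 1 (mod 2).
  s_3 = 1 + 0 + 0 + 0 + 1 + 0 + 1 + 0 = 3 ≡ 1 (mod 2).
  s_4 = 0 + 0 + 1 + 0 + 0 + 0 + 0 + 0 = 1 ≡ 1 (mod 2).
s = (1, 1, 1, 1)^T — this equals column 15 of H (binary 1111), so error is at position 15.
Correct: flip bit 15 of r = 010110010100010 to get c = 010110010100011.


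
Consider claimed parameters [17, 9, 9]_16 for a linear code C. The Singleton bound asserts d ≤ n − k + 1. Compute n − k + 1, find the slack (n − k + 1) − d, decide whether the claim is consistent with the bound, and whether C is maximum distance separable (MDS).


Singleton RHS = n − k + 1 = 9, slack = 0, bound satisfied, MDS.

Singleton bound: d ≤ n − k + 1.
Here n = 17, k = 9, so n − k + 1 = 9.
Given d = 9, check d ≤ 9: YES.
Slack = (n − k + 1) − d = 0.
The code is MDS (slack = 0).
Description: the claimed parameters are [17, 9, 9]_16; such a code would be MDS (meets Singleton bound).


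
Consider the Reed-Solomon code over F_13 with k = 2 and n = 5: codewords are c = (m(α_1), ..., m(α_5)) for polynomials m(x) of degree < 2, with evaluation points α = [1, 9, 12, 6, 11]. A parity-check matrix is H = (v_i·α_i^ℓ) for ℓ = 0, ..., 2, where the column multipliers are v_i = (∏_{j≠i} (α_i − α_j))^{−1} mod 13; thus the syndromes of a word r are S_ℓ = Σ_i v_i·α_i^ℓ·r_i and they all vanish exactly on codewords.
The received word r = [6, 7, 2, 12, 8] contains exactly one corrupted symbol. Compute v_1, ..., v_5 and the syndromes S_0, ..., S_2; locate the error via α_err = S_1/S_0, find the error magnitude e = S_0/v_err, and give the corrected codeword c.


S = (7, 7, 7), error at position 1, error magnitude e = 3, c = [3, 7, 2, 12, 8].

Step 1: column multipliers v_i = (∏_{j≠i}(α_i − α_j))^{−1} mod 13.
  i = 1 (α = 1): (1−9)(1−12)(1−6)(1−11) = (−8)·(−11)·(−5)·(−10) = 4400 ≡ 6, so v_1 = 6^{−1} = 11 (mod 13).
  i = 2 (α = 9): (9−1)(9−12)(9−6)(9−11) = 8·(−3)·3·(−2) = 144 ≡ 1, so v_2 = 1^{−1} = 1 (mod 13).
  i = 3 (α = 12): (12−1)(12−9)(12−6)(12−11) = 11·3·6·1 = 198 ≡ 3, so v_3 = 3^{−1} = 9 (mod 13).
  i = 4 (α = 6): (6−1)(6−9)(6−12)(6−11) = 5·(−3)·(−6)·(−5) = −450 ≡ 5, so v_4 = 5^{−1} = 8 (mod 13).
  i = 5 (α = 11): (11−1)(11−9)(11−12)(11−6) = 10·2·(−1)·5 = −100 ≡ 4, so v_5 = 4^{−1} = 10 (mod 13).
  v = [11, 1, 9, 8, 10].
Step 2: syndromes of r = [6, 7, 2, 12, 8] (all sums mod 13).
  S_0 = Σ v_i r_i = 11·6 + 1·7 + 9·2 + 8·12 + 10·8 = 267 ≡ 7.
  S_1 = Σ v_i α_i r_i = 11·1·6 + 1·9·7 + 9·12·2 + 8·6·12 + 10·11·8 = 1801 ≡ 7.
  α_i^2 mod 13 = [1, 3, 1, 10, 4].
  S_2 = Σ v_i α_i^2 r_i = 11·1·6 + 1·3·7 + 9·1·2 + 8·10·12 + 10·4·8 = 1385 ≡ 7.
  S = (7, 7, 7) ≠ 0, so r is not a codeword (an error is present).
Step 3: locate the error. For a single error e at position i, S_ℓ = v_i·e·α_i^ℓ, so α_err = S_1/S_0.
  S_0^{−1} = 7^{−1} = 2 (mod 13), so α_err = 7·2 = 14 ≡ 1 = α_1. Error position i = 1.
  Consistency check: S_2/S_1 = 7·2 = 14 ≡ 1 = α_err ✓ (single-error assumption holds).
Step 4: error magnitude e = S_0/v_1 = S_0·∏_{j≠1}(α_1 − α_j) = 7·6 = 42 ≡ 3 (mod 13).
Step 5: correct position 1: c_1 = r_1 − e = 6 − 3 ≡ 3 (mod 13). Hence c = [3, 7, 2, 12, 8].
  Check: interpolating c through the α_i gives m(x) = 9 + 7·x (degree < 2) with m(α_i) = c_i for every i, so c is indeed a codeword.


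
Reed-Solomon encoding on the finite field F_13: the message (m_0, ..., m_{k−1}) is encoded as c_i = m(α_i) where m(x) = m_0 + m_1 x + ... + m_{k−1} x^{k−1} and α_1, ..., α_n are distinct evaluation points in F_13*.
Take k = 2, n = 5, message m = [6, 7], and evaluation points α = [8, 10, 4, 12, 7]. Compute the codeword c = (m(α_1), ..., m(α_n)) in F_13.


c = [10, 11, 8, 12, 3]

Message polynomial: m(x) = 6 + 7·x (mod 13).
For each evaluation point α_i, compute m(α_i) mod 13:
  α_1 = 8: Horner steps 7 → 10, so m(8) = 10.
  α_2 = 10: Horner steps 7 → 11, so m(10) = 11.
  α_3 = 4: Horner steps 7 → 8, so m(4) = 8.
  α_4 = 12: Horner steps 7 → 12, so m(12) = 12.
  α_5 = 7: Horner steps 7 → 3, so m(7) = 3.
Codeword c = [10, 11, 8, 12, 3] ∈ F_13^5.


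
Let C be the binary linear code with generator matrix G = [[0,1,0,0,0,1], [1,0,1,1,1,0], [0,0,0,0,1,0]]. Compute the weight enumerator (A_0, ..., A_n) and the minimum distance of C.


Weight distribution: A_0 = 1, A_1 = 1, A_2 = 1, A_3 = 2, A_4 = 1, A_5 = 1, A_6 = 1. Minimum distance d = 1.

Enumerate all 2^3 = 8 messages m ∈ F_2^3.
For each, compute codeword c = mG in F_2^6, then tally its weight.
  m = 000 → c = 000000, weight = 0.
  m = 100 → c = 010001, weight = 2.
  m = 010 → c = 101110, weight = 4.
  m = 110 → c = 111111, weight = 6.
  m = 001 → c = 000010, weight = 1.
  m = 101 → c = 010011, weight = 3.
  m = 011 → c = 101100, weight = 3.
  m = 111 → c = 111101, weight = 5.
Tally weights:
  weight 0: 1 codewords.
  weight 1: 1 codewords.
  weight 2: 1 codewords.
  weight 3: 2 codewords.
  weight 4: 1 codewords.
  weight 5: 1 codewords.
  weight 6: 1 codewords.
Minimum distance d = smallest w > 0 with A_w > 0 = 1.
Sanity: Σ A_w = 8 = 2^3 = 8 ✓.


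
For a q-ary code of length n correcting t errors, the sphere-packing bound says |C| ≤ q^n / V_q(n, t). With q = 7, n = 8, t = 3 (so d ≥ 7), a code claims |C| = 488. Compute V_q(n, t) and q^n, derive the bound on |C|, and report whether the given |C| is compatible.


V_q(n, t) = 13153, q^n = 5764801, Hamming bound = 438, |C| = 488 > bound (violated).

Step 1: Compute V_q(n, t) = Σ_{j=0}^3 C(n, j) (q−1)^j.
  j = 0: C(8,0)·(6)^0 = 1·1 = 1.
  j = 1: C(8,1)·(6)^1 = 8·6 = 48.
  j = 2: C(8,2)·(6)^2 = 28·36 = 1008.
  j = 3: C(8,3)·(6)^3 = 56·216 = 12096.
  V_q(n, t) = 1 + 48 + 1008 + 12096 = 13153.
Step 2: q^n = 7^8 = 5764801.
Step 3: Hamming bound ⌊q^n / V_q(n,t)⌋ = ⌊5764801/13153⌋ = 438.
Step 4: Compare |C| = 488 to 438: violated.
The claimed |C| lies above the Hamming bound, so no 7-ary code of length 8 with d ≥ 7 can have 488 codewords.
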